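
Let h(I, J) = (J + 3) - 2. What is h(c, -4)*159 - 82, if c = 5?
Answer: -559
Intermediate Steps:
h(I, J) = 1 + J (h(I, J) = (3 + J) - 2 = 1 + J)
h(c, -4)*159 - 82 = (1 - 4)*159 - 82 = -3*159 - 82 = -477 - 82 = -559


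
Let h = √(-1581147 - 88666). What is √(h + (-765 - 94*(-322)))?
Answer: √(29503 + I*√1669813) ≈ 171.81 + 3.761*I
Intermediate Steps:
h = I*√1669813 (h = √(-1669813) = I*√1669813 ≈ 1292.2*I)
√(h + (-765 - 94*(-322))) = √(I*√1669813 + (-765 - 94*(-322))) = √(I*√1669813 + (-765 + 30268)) = √(I*√1669813 + 29503) = √(29503 + I*√1669813)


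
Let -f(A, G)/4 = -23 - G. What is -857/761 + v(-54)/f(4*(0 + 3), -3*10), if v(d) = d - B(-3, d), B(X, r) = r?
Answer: -857/761 ≈ -1.1262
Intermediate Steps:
f(A, G) = 92 + 4*G (f(A, G) = -4*(-23 - G) = 92 + 4*G)
v(d) = 0 (v(d) = d - d = 0)
-857/761 + v(-54)/f(4*(0 + 3), -3*10) = -857/761 + 0/(92 + 4*(-3*10)) = -857*1/761 + 0/(92 + 4*(-30)) = -857/761 + 0/(92 - 120) = -857/761 + 0/(-28) = -857/761 + 0*(-1/28) = -857/761 + 0 = -857/761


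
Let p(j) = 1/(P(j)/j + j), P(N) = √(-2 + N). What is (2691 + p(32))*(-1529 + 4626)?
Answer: 4369356078619/524273 - 49552*√30/524273 ≈ 8.3341e+6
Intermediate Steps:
p(j) = 1/(j + √(-2 + j)/j) (p(j) = 1/(√(-2 + j)/j + j) = 1/(j + √(-2 + j)/j))
(2691 + p(32))*(-1529 + 4626) = (2691 + 32/(32² + √(-2 + 32)))*(-1529 + 4626) = (2691 + 32/(1024 + √30))*3097 = 8334027 + 99104/(1024 + √30)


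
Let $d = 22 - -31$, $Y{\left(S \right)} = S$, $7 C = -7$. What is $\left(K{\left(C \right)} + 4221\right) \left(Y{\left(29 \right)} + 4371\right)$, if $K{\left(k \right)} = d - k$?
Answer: $18810000$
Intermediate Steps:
$C = -1$ ($C = \frac{1}{7} \left(-7\right) = -1$)
$d = 53$ ($d = 22 + 31 = 53$)
$K{\left(k \right)} = 53 - k$
$\left(K{\left(C \right)} + 4221\right) \left(Y{\left(29 \right)} + 4371\right) = \left(\left(53 - -1\right) + 4221\right) \left(29 + 4371\right) = \left(\left(53 + 1\right) + 4221\right) 4400 = \left(54 + 4221\right) 4400 = 4275 \cdot 4400 = 18810000$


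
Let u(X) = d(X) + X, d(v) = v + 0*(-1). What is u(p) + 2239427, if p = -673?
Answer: 2238081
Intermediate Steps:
d(v) = v (d(v) = v + 0 = v)
u(X) = 2*X (u(X) = X + X = 2*X)
u(p) + 2239427 = 2*(-673) + 2239427 = -1346 + 2239427 = 2238081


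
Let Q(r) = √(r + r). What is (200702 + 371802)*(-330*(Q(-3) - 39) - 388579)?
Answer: -215094905336 - 188926320*I*√6 ≈ -2.1509e+11 - 4.6277e+8*I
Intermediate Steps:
Q(r) = √2*√r (Q(r) = √(2*r) = √2*√r)
(200702 + 371802)*(-330*(Q(-3) - 39) - 388579) = (200702 + 371802)*(-330*(√2*√(-3) - 39) - 388579) = 572504*(-330*(√2*(I*√3) - 39) - 388579) = 572504*(-330*(I*√6 - 39) - 388579) = 572504*(-330*(-39 + I*√6) - 388579) = 572504*((12870 - 330*I*√6) - 388579) = 572504*(-375709 - 330*I*√6) = -215094905336 - 188926320*I*√6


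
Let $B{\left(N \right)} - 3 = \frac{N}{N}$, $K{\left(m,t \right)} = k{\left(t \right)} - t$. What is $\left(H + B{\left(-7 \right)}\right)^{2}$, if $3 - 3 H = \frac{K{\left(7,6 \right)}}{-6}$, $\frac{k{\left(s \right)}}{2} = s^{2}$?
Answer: $\frac{676}{9} \approx 75.111$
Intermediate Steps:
$k{\left(s \right)} = 2 s^{2}$
$K{\left(m,t \right)} = - t + 2 t^{2}$ ($K{\left(m,t \right)} = 2 t^{2} - t = - t + 2 t^{2}$)
$H = \frac{14}{3}$ ($H = 1 - \frac{6 \left(-1 + 2 \cdot 6\right) \frac{1}{-6}}{3} = 1 - \frac{6 \left(-1 + 12\right) \left(- \frac{1}{6}\right)}{3} = 1 - \frac{6 \cdot 11 \left(- \frac{1}{6}\right)}{3} = 1 - \frac{66 \left(- \frac{1}{6}\right)}{3} = 1 - - \frac{11}{3} = 1 + \frac{11}{3} = \frac{14}{3} \approx 4.6667$)
$B{\left(N \right)} = 4$ ($B{\left(N \right)} = 3 + \frac{N}{N} = 3 + 1 = 4$)
$\left(H + B{\left(-7 \right)}\right)^{2} = \left(\frac{14}{3} + 4\right)^{2} = \left(\frac{26}{3}\right)^{2} = \frac{676}{9}$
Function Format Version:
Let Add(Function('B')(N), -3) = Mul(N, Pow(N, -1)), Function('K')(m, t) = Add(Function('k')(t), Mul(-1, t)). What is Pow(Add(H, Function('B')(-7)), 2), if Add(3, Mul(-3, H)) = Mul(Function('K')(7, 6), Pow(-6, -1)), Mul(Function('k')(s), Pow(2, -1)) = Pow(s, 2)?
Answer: Rational(676, 9) ≈ 75.111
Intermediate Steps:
Function('k')(s) = Mul(2, Pow(s, 2))
Function('K')(m, t) = Add(Mul(-1, t), Mul(2, Pow(t, 2))) (Function('K')(m, t) = Add(Mul(2, Pow(t, 2)), Mul(-1, t)) = Add(Mul(-1, t), Mul(2, Pow(t, 2))))
H = Rational(14, 3) (H = Add(1, Mul(Rational(-1, 3), Mul(Mul(6, Add(-1, Mul(2, 6))), Pow(-6, -1)))) = Add(1, Mul(Rational(-1, 3), Mul(Mul(6, Add(-1, 12)), Rational(-1, 6)))) = Add(1, Mul(Rational(-1, 3), Mul(Mul(6, 11), Rational(-1, 6)))) = Add(1, Mul(Rational(-1, 3), Mul(66, Rational(-1, 6)))) = Add(1, Mul(Rational(-1, 3), -11)) = Add(1, Rational(11, 3)) = Rational(14, 3) ≈ 4.6667)
Function('B')(N) = 4 (Function('B')(N) = Add(3, Mul(N, Pow(N, -1))) = Add(3, 1) = 4)
Pow(Add(H, Function('B')(-7)), 2) = Pow(Add(Rational(14, 3), 4), 2) = Pow(Rational(26, 3), 2) = Rational(676, 9)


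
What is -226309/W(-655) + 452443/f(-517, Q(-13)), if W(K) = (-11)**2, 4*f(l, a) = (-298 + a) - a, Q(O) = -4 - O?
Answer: -143211247/18029 ≈ -7943.4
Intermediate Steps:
f(l, a) = -149/2 (f(l, a) = ((-298 + a) - a)/4 = (1/4)*(-298) = -149/2)
W(K) = 121
-226309/W(-655) + 452443/f(-517, Q(-13)) = -226309/121 + 452443/(-149/2) = -226309*1/121 + 452443*(-2/149) = -226309/121 - 904886/149 = -143211247/18029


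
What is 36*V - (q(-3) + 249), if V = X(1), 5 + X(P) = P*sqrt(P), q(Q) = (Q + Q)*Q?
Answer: -411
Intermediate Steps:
q(Q) = 2*Q**2 (q(Q) = (2*Q)*Q = 2*Q**2)
X(P) = -5 + P**(3/2) (X(P) = -5 + P*sqrt(P) = -5 + P**(3/2))
V = -4 (V = -5 + 1**(3/2) = -5 + 1 = -4)
36*V - (q(-3) + 249) = 36*(-4) - (2*(-3)**2 + 249) = -144 - (2*9 + 249) = -144 - (18 + 249) = -144 - 1*267 = -144 - 267 = -411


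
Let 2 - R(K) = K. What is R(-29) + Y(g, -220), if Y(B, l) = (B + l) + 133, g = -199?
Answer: -255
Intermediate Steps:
R(K) = 2 - K
Y(B, l) = 133 + B + l
R(-29) + Y(g, -220) = (2 - 1*(-29)) + (133 - 199 - 220) = (2 + 29) - 286 = 31 - 286 = -255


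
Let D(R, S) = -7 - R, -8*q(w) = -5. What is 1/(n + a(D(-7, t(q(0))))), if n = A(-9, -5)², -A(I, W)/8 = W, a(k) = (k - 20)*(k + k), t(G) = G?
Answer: 1/1600 ≈ 0.00062500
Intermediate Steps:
q(w) = 5/8 (q(w) = -⅛*(-5) = 5/8)
a(k) = 2*k*(-20 + k) (a(k) = (-20 + k)*(2*k) = 2*k*(-20 + k))
A(I, W) = -8*W
n = 1600 (n = (-8*(-5))² = 40² = 1600)
1/(n + a(D(-7, t(q(0))))) = 1/(1600 + 2*(-7 - 1*(-7))*(-20 + (-7 - 1*(-7)))) = 1/(1600 + 2*(-7 + 7)*(-20 + (-7 + 7))) = 1/(1600 + 2*0*(-20 + 0)) = 1/(1600 + 2*0*(-20)) = 1/(1600 + 0) = 1/1600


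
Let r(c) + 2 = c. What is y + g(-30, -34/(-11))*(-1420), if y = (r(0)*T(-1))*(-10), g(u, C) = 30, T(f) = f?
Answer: -42620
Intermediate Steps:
r(c) = -2 + c
y = -20 (y = ((-2 + 0)*(-1))*(-10) = -2*(-1)*(-10) = 2*(-10) = -20)
y + g(-30, -34/(-11))*(-1420) = -20 + 30*(-1420) = -20 - 42600 = -42620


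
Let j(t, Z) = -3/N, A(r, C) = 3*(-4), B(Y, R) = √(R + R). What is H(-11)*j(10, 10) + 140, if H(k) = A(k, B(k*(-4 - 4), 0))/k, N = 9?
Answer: 1536/11 ≈ 139.64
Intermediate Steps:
B(Y, R) = √2*√R (B(Y, R) = √(2*R) = √2*√R)
A(r, C) = -12
H(k) = -12/k
j(t, Z) = -⅓ (j(t, Z) = -3/9 = -3*⅑ = -⅓)
H(-11)*j(10, 10) + 140 = -12/(-11)*(-⅓) + 140 = -12*(-1/11)*(-⅓) + 140 = (12/11)*(-⅓) + 140 = -4/11 + 140 = 1536/11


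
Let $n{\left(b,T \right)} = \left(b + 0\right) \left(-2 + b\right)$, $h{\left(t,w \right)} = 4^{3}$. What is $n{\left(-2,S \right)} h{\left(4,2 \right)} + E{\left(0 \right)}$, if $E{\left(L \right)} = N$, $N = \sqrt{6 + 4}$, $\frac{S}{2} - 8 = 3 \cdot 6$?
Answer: $512 + \sqrt{10} \approx 515.16$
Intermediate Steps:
$h{\left(t,w \right)} = 64$
$S = 52$ ($S = 16 + 2 \cdot 3 \cdot 6 = 16 + 2 \cdot 18 = 16 + 36 = 52$)
$n{\left(b,T \right)} = b \left(-2 + b\right)$
$N = \sqrt{10} \approx 3.1623$
$E{\left(L \right)} = \sqrt{10}$
$n{\left(-2,S \right)} h{\left(4,2 \right)} + E{\left(0 \right)} = - 2 \left(-2 - 2\right) 64 + \sqrt{10} = \left(-2\right) \left(-4\right) 64 + \sqrt{10} = 8 \cdot 64 + \sqrt{10} = 512 + \sqrt{10}$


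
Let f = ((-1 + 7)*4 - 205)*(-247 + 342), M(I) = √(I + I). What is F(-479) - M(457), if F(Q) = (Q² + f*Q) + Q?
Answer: 8465367 - √914 ≈ 8.4653e+6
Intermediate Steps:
M(I) = √2*√I (M(I) = √(2*I) = √2*√I)
f = -17195 (f = (6*4 - 205)*95 = (24 - 205)*95 = -181*95 = -17195)
F(Q) = Q² - 17194*Q (F(Q) = (Q² - 17195*Q) + Q = Q² - 17194*Q)
F(-479) - M(457) = -479*(-17194 - 479) - √2*√457 = -479*(-17673) - √914 = 8465367 - √914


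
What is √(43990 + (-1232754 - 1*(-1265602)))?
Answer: √76838 ≈ 277.20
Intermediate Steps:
√(43990 + (-1232754 - 1*(-1265602))) = √(43990 + (-1232754 + 1265602)) = √(43990 + 32848) = √76838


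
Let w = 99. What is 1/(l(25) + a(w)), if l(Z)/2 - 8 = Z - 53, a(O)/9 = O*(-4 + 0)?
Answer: -1/3604 ≈ -0.00027747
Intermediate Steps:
a(O) = -36*O (a(O) = 9*(O*(-4 + 0)) = 9*(O*(-4)) = 9*(-4*O) = -36*O)
l(Z) = -90 + 2*Z (l(Z) = 16 + 2*(Z - 53) = 16 + 2*(-53 + Z) = 16 + (-106 + 2*Z) = -90 + 2*Z)
1/(l(25) + a(w)) = 1/((-90 + 2*25) - 36*99) = 1/((-90 + 50) - 3564) = 1/(-40 - 3564) = 1/(-3604) = -1/3604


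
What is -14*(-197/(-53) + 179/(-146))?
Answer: -134925/3869 ≈ -34.873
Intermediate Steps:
-14*(-197/(-53) + 179/(-146)) = -14*(-197*(-1/53) + 179*(-1/146)) = -14*(197/53 - 179/146) = -14*19275/7738 = -134925/3869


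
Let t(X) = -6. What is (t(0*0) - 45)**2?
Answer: 2601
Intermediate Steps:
(t(0*0) - 45)**2 = (-6 - 45)**2 = (-51)**2 = 2601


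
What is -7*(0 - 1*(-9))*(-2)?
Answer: 126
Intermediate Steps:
-7*(0 - 1*(-9))*(-2) = -7*(0 + 9)*(-2) = -7*9*(-2) = -63*(-2) = 126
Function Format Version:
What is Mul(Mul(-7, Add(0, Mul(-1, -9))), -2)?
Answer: 126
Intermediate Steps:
Mul(Mul(-7, Add(0, Mul(-1, -9))), -2) = Mul(Mul(-7, Add(0, 9)), -2) = Mul(Mul(-7, 9), -2) = Mul(-63, -2) = 126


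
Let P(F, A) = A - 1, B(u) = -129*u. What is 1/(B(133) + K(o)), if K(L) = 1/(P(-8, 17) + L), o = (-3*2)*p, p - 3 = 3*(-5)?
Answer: -88/1509815 ≈ -5.8285e-5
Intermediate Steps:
p = -12 (p = 3 + 3*(-5) = 3 - 15 = -12)
o = 72 (o = -3*2*(-12) = -6*(-12) = 72)
P(F, A) = -1 + A
K(L) = 1/(16 + L) (K(L) = 1/((-1 + 17) + L) = 1/(16 + L))
1/(B(133) + K(o)) = 1/(-129*133 + 1/(16 + 72)) = 1/(-17157 + 1/88) = 1/(-1509815/88) = -88/1509815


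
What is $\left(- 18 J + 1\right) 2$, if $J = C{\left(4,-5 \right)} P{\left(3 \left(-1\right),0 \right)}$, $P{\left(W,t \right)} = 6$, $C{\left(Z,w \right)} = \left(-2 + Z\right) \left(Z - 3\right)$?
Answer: $-430$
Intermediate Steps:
$C{\left(Z,w \right)} = \left(-3 + Z\right) \left(-2 + Z\right)$ ($C{\left(Z,w \right)} = \left(-2 + Z\right) \left(-3 + Z\right) = \left(-3 + Z\right) \left(-2 + Z\right)$)
$J = 12$ ($J = \left(6 + 4^{2} - 20\right) 6 = \left(6 + 16 - 20\right) 6 = 2 \cdot 6 = 12$)
$\left(- 18 J + 1\right) 2 = \left(\left(-18\right) 12 + 1\right) 2 = \left(-216 + 1\right) 2 = \left(-215\right) 2 = -430$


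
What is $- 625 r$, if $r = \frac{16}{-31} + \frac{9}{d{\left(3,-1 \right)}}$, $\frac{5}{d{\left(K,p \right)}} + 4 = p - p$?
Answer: $\frac{149500}{31} \approx 4822.6$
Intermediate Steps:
$d{\left(K,p \right)} = - \frac{5}{4}$ ($d{\left(K,p \right)} = \frac{5}{-4 + \left(p - p\right)} = \frac{5}{-4 + 0} = \frac{5}{-4} = 5 \left(- \frac{1}{4}\right) = - \frac{5}{4}$)
$r = - \frac{1196}{155}$ ($r = \frac{16}{-31} + \frac{9}{- \frac{5}{4}} = 16 \left(- \frac{1}{31}\right) + 9 \left(- \frac{4}{5}\right) = - \frac{16}{31} - \frac{36}{5} = - \frac{1196}{155} \approx -7.7161$)
$- 625 r = \left(-625\right) \left(- \frac{1196}{155}\right) = \frac{149500}{31}$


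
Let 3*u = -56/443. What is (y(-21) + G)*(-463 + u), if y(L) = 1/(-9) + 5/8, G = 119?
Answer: -5295370715/95688 ≈ -55340.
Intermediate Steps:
u = -56/1329 (u = (-56/443)/3 = (-56*1/443)/3 = (1/3)*(-56/443) = -56/1329 ≈ -0.042137)
y(L) = 37/72 (y(L) = 1*(-1/9) + 5*(1/8) = -1/9 + 5/8 = 37/72)
(y(-21) + G)*(-463 + u) = (37/72 + 119)*(-463 - 56/1329) = (8605/72)*(-615383/1329) = -5295370715/95688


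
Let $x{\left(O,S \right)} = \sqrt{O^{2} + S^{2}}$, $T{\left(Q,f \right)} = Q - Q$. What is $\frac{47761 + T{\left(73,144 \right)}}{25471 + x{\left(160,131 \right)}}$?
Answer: $\frac{1216520431}{648729080} - \frac{47761 \sqrt{42761}}{648729080} \approx 1.86$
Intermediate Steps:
$T{\left(Q,f \right)} = 0$
$\frac{47761 + T{\left(73,144 \right)}}{25471 + x{\left(160,131 \right)}} = \frac{47761 + 0}{25471 + \sqrt{160^{2} + 131^{2}}} = \frac{47761}{25471 + \sqrt{25600 + 17161}} = \frac{47761}{25471 + \sqrt{42761}}$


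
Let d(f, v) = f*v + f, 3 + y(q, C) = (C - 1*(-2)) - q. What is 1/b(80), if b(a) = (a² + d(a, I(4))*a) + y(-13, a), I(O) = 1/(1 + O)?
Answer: 1/14172 ≈ 7.0562e-5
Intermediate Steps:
y(q, C) = -1 + C - q (y(q, C) = -3 + ((C - 1*(-2)) - q) = -3 + ((C + 2) - q) = -3 + ((2 + C) - q) = -3 + (2 + C - q) = -1 + C - q)
d(f, v) = f + f*v
b(a) = 12 + a + 11*a²/5 (b(a) = (a² + (a*(1 + 1/(1 + 4)))*a) + (-1 + a - 1*(-13)) = (a² + (a*(1 + 1/5))*a) + (-1 + a + 13) = (a² + (a*(1 + ⅕))*a) + (12 + a) = (a² + (a*(6/5))*a) + (12 + a) = (a² + (6*a/5)*a) + (12 + a) = (a² + 6*a²/5) + (12 + a) = 11*a²/5 + (12 + a) = 12 + a + 11*a²/5)
1/b(80) = 1/(12 + 80 + (11/5)*80²) = 1/(12 + 80 + (11/5)*6400) = 1/(12 + 80 + 14080) = 1/14172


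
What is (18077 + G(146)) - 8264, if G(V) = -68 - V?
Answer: 9599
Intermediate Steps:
(18077 + G(146)) - 8264 = (18077 + (-68 - 1*146)) - 8264 = (18077 + (-68 - 146)) - 8264 = (18077 - 214) - 8264 = 17863 - 8264 = 9599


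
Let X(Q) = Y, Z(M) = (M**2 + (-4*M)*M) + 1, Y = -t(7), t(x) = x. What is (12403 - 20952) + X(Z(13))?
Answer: -8556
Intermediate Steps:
Y = -7 (Y = -1*7 = -7)
Z(M) = 1 - 3*M**2 (Z(M) = (M**2 - 4*M**2) + 1 = -3*M**2 + 1 = 1 - 3*M**2)
X(Q) = -7
(12403 - 20952) + X(Z(13)) = (12403 - 20952) - 7 = -8549 - 7 = -8556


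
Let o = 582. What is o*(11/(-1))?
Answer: -6402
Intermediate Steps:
o*(11/(-1)) = 582*(11/(-1)) = 582*(11*(-1)) = 582*(-11) = -6402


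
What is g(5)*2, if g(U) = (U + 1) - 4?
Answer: 4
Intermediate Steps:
g(U) = -3 + U (g(U) = (1 + U) - 4 = -3 + U)
g(5)*2 = (-3 + 5)*2 = 2*2 = 4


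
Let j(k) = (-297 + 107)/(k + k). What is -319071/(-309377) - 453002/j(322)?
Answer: 2375148159607/1546885 ≈ 1.5354e+6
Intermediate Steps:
j(k) = -95/k (j(k) = -190*1/(2*k) = -95/k)
-319071/(-309377) - 453002/j(322) = -319071/(-309377) - 453002/((-95/322)) = -319071*(-1/309377) - 453002/((-95*1/322)) = 319071/309377 - 453002/(-95/322) = 319071/309377 - 453002*(-322/95) = 319071/309377 + 145866644/95 = 2375148159607/1546885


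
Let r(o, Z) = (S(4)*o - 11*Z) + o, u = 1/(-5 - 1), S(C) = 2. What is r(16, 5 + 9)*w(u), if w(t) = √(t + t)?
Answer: -106*I*√3/3 ≈ -61.199*I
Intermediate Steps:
u = -⅙ (u = 1/(-6) = -⅙ ≈ -0.16667)
w(t) = √2*√t (w(t) = √(2*t) = √2*√t)
r(o, Z) = -11*Z + 3*o (r(o, Z) = (2*o - 11*Z) + o = (-11*Z + 2*o) + o = -11*Z + 3*o)
r(16, 5 + 9)*w(u) = (-11*(5 + 9) + 3*16)*(√2*√(-⅙)) = (-11*14 + 48)*(√2*(I*√6/6)) = (-154 + 48)*(I*√3/3) = -106*I*√3/3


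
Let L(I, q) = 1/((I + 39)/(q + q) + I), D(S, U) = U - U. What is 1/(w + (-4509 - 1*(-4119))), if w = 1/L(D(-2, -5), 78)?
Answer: -4/1559 ≈ -0.0025657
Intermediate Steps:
D(S, U) = 0
L(I, q) = 1/(I + (39 + I)/(2*q)) (L(I, q) = 1/((39 + I)/((2*q)) + I) = 1/((39 + I)*(1/(2*q)) + I) = 1/((39 + I)/(2*q) + I) = 1/(I + (39 + I)/(2*q)))
w = ¼ (w = 1/(2*78/(39 + 0 + 2*0*78)) = 1/(2*78/(39 + 0 + 0)) = 1/(2*78/39) = 1/(2*78*(1/39)) = 1/4 = ¼ ≈ 0.25000)
1/(w + (-4509 - 1*(-4119))) = 1/(¼ + (-4509 - 1*(-4119))) = 1/(¼ + (-4509 + 4119)) = 1/(¼ - 390) = 1/(-1559/4) = -4/1559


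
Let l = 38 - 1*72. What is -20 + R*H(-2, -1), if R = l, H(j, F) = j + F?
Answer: 82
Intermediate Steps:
H(j, F) = F + j
l = -34 (l = 38 - 72 = -34)
R = -34
-20 + R*H(-2, -1) = -20 - 34*(-1 - 2) = -20 - 34*(-3) = -20 + 102 = 82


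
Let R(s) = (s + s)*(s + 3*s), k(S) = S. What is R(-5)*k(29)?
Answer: 5800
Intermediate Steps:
R(s) = 8*s**2 (R(s) = (2*s)*(4*s) = 8*s**2)
R(-5)*k(29) = (8*(-5)**2)*29 = (8*25)*29 = 200*29 = 5800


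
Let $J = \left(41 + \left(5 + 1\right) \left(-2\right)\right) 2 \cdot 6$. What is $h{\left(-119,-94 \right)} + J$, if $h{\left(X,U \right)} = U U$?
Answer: $9184$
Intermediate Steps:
$h{\left(X,U \right)} = U^{2}$
$J = 348$ ($J = \left(41 + 6 \left(-2\right)\right) 12 = \left(41 - 12\right) 12 = 29 \cdot 12 = 348$)
$h{\left(-119,-94 \right)} + J = \left(-94\right)^{2} + 348 = 8836 + 348 = 9184$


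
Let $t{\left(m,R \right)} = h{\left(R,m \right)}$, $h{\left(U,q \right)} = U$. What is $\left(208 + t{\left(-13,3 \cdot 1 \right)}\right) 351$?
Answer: $74061$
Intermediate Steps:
$t{\left(m,R \right)} = R$
$\left(208 + t{\left(-13,3 \cdot 1 \right)}\right) 351 = \left(208 + 3 \cdot 1\right) 351 = \left(208 + 3\right) 351 = 211 \cdot 351 = 74061$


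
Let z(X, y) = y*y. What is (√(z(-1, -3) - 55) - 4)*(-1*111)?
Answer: 444 - 111*I*√46 ≈ 444.0 - 752.84*I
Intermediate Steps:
z(X, y) = y²
(√(z(-1, -3) - 55) - 4)*(-1*111) = (√((-3)² - 55) - 4)*(-1*111) = (√(9 - 55) - 4)*(-111) = (√(-46) - 4)*(-111) = (I*√46 - 4)*(-111) = (-4 + I*√46)*(-111) = 444 - 111*I*√46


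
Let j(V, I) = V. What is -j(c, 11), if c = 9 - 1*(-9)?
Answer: -18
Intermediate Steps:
c = 18 (c = 9 + 9 = 18)
-j(c, 11) = -1*18 = -18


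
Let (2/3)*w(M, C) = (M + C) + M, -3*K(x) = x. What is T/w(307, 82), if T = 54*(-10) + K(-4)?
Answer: -404/783 ≈ -0.51596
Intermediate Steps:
K(x) = -x/3
T = -1616/3 (T = 54*(-10) - 1/3*(-4) = -540 + 4/3 = -1616/3 ≈ -538.67)
w(M, C) = 3*M + 3*C/2 (w(M, C) = 3*((M + C) + M)/2 = 3*((C + M) + M)/2 = 3*(C + 2*M)/2 = 3*M + 3*C/2)
T/w(307, 82) = -1616/(3*(3*307 + (3/2)*82)) = -1616/(3*(921 + 123)) = -1616/3/1044 = -1616/3*1/1044 = -404/783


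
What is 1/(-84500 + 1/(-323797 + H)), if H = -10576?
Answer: -334373/28254518501 ≈ -1.1834e-5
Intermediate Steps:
1/(-84500 + 1/(-323797 + H)) = 1/(-84500 + 1/(-323797 - 10576)) = 1/(-84500 + 1/(-334373)) = 1/(-84500 - 1/334373) = 1/(-28254518501/334373) = -334373/28254518501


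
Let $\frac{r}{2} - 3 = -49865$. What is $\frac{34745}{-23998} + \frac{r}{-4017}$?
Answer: $\frac{173354299}{7415382} \approx 23.378$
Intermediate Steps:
$r = -99724$ ($r = 6 + 2 \left(-49865\right) = 6 - 99730 = -99724$)
$\frac{34745}{-23998} + \frac{r}{-4017} = \frac{34745}{-23998} - \frac{99724}{-4017} = 34745 \left(- \frac{1}{23998}\right) - - \frac{99724}{4017} = - \frac{34745}{23998} + \frac{99724}{4017} = \frac{173354299}{7415382}$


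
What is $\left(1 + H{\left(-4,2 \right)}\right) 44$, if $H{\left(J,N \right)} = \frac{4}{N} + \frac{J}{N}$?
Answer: $44$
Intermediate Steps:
$\left(1 + H{\left(-4,2 \right)}\right) 44 = \left(1 + \frac{4 - 4}{2}\right) 44 = \left(1 + \frac{1}{2} \cdot 0\right) 44 = \left(1 + 0\right) 44 = 1 \cdot 44 = 44$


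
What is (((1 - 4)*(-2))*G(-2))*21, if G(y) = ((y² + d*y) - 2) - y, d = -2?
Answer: 1008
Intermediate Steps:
G(y) = -2 + y² - 3*y (G(y) = ((y² - 2*y) - 2) - y = (-2 + y² - 2*y) - y = -2 + y² - 3*y)
(((1 - 4)*(-2))*G(-2))*21 = (((1 - 4)*(-2))*(-2 + (-2)² - 3*(-2)))*21 = ((-3*(-2))*(-2 + 4 + 6))*21 = (6*8)*21 = 48*21 = 1008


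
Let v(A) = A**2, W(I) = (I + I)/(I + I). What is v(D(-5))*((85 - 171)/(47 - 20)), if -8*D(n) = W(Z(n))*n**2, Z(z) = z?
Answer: -26875/864 ≈ -31.105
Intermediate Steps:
W(I) = 1 (W(I) = (2*I)/((2*I)) = (2*I)*(1/(2*I)) = 1)
D(n) = -n**2/8
v(D(-5))*((85 - 171)/(47 - 20)) = (-1/8*(-5)**2)**2*((85 - 171)/(47 - 20)) = (-1/8*25)**2*(-86/27) = (-25/8)**2*(-86*1/27) = (625/64)*(-86/27) = -26875/864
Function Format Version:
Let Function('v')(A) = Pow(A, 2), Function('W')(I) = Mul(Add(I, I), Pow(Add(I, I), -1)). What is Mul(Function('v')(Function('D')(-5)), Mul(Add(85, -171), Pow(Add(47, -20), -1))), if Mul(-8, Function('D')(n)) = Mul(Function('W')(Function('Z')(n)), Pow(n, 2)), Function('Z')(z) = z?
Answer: Rational(-26875, 864) ≈ -31.105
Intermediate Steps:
Function('W')(I) = 1 (Function('W')(I) = Mul(Mul(2, I), Pow(Mul(2, I), -1)) = Mul(Mul(2, I), Mul(Rational(1, 2), Pow(I, -1))) = 1)
Function('D')(n) = Mul(Rational(-1, 8), Pow(n, 2)) (Function('D')(n) = Mul(Rational(-1, 8), Mul(1, Pow(n, 2))) = Mul(Rational(-1, 8), Pow(n, 2)))
Mul(Function('v')(Function('D')(-5)), Mul(Add(85, -171), Pow(Add(47, -20), -1))) = Mul(Pow(Mul(Rational(-1, 8), Pow(-5, 2)), 2), Mul(Add(85, -171), Pow(Add(47, -20), -1))) = Mul(Pow(Mul(Rational(-1, 8), 25), 2), Mul(-86, Pow(27, -1))) = Mul(Pow(Rational(-25, 8), 2), Mul(-86, Rational(1, 27))) = Mul(Rational(625, 64), Rational(-86, 27)) = Rational(-26875, 864)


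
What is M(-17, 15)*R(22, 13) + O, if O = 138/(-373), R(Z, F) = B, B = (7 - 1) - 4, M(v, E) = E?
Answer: 11052/373 ≈ 29.630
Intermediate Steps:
B = 2 (B = 6 - 4 = 2)
R(Z, F) = 2
O = -138/373 (O = 138*(-1/373) = -138/373 ≈ -0.36997)
M(-17, 15)*R(22, 13) + O = 15*2 - 138/373 = 30 - 138/373 = 11052/373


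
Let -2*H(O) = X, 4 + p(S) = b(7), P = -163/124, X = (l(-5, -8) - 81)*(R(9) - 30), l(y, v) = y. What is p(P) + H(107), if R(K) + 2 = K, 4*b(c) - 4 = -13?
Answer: -3981/4 ≈ -995.25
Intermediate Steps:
b(c) = -9/4 (b(c) = 1 + (¼)*(-13) = 1 - 13/4 = -9/4)
R(K) = -2 + K
X = 1978 (X = (-5 - 81)*((-2 + 9) - 30) = -86*(7 - 30) = -86*(-23) = 1978)
P = -163/124 (P = -163*1/124 = -163/124 ≈ -1.3145)
p(S) = -25/4 (p(S) = -4 - 9/4 = -25/4)
H(O) = -989 (H(O) = -½*1978 = -989)
p(P) + H(107) = -25/4 - 989 = -3981/4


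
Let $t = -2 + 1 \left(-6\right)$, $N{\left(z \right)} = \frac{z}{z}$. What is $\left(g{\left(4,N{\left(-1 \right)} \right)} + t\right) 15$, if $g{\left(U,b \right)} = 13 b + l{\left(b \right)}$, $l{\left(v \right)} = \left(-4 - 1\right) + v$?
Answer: $15$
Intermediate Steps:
$N{\left(z \right)} = 1$
$l{\left(v \right)} = -5 + v$
$g{\left(U,b \right)} = -5 + 14 b$ ($g{\left(U,b \right)} = 13 b + \left(-5 + b\right) = -5 + 14 b$)
$t = -8$ ($t = -2 - 6 = -8$)
$\left(g{\left(4,N{\left(-1 \right)} \right)} + t\right) 15 = \left(\left(-5 + 14 \cdot 1\right) - 8\right) 15 = \left(\left(-5 + 14\right) - 8\right) 15 = \left(9 - 8\right) 15 = 1 \cdot 15 = 15$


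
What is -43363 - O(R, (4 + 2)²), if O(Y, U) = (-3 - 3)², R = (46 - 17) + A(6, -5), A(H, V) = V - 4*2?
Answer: -43399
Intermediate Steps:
A(H, V) = -8 + V (A(H, V) = V - 8 = -8 + V)
R = 16 (R = (46 - 17) + (-8 - 5) = 29 - 13 = 16)
O(Y, U) = 36 (O(Y, U) = (-6)² = 36)
-43363 - O(R, (4 + 2)²) = -43363 - 1*36 = -43363 - 36 = -43399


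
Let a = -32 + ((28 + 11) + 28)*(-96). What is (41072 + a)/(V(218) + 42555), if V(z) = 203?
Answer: 17304/21379 ≈ 0.80939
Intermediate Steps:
a = -6464 (a = -32 + (39 + 28)*(-96) = -32 + 67*(-96) = -32 - 6432 = -6464)
(41072 + a)/(V(218) + 42555) = (41072 - 6464)/(203 + 42555) = 34608/42758 = 34608*(1/42758) = 17304/21379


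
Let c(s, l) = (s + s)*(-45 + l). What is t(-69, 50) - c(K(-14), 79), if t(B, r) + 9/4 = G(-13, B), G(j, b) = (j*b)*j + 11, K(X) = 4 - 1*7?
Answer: -45793/4 ≈ -11448.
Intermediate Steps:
K(X) = -3 (K(X) = 4 - 7 = -3)
c(s, l) = 2*s*(-45 + l) (c(s, l) = (2*s)*(-45 + l) = 2*s*(-45 + l))
G(j, b) = 11 + b*j² (G(j, b) = (b*j)*j + 11 = b*j² + 11 = 11 + b*j²)
t(B, r) = 35/4 + 169*B (t(B, r) = -9/4 + (11 + B*(-13)²) = -9/4 + (11 + B*169) = -9/4 + (11 + 169*B) = 35/4 + 169*B)
t(-69, 50) - c(K(-14), 79) = (35/4 + 169*(-69)) - 2*(-3)*(-45 + 79) = (35/4 - 11661) - 2*(-3)*34 = -46609/4 - 1*(-204) = -46609/4 + 204 = -45793/4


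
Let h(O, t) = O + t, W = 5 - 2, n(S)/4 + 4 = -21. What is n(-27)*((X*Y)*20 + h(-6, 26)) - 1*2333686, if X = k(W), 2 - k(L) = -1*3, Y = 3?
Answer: -2365686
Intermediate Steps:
n(S) = -100 (n(S) = -16 + 4*(-21) = -16 - 84 = -100)
W = 3
k(L) = 5 (k(L) = 2 - (-1)*3 = 2 - 1*(-3) = 2 + 3 = 5)
X = 5
n(-27)*((X*Y)*20 + h(-6, 26)) - 1*2333686 = -100*((5*3)*20 + (-6 + 26)) - 1*2333686 = -100*(15*20 + 20) - 2333686 = -100*(300 + 20) - 2333686 = -100*320 - 2333686 = -32000 - 2333686 = -2365686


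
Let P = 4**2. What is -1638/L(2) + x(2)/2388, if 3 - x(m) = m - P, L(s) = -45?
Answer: 434701/11940 ≈ 36.407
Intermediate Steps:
P = 16
x(m) = 19 - m (x(m) = 3 - (m - 1*16) = 3 - (m - 16) = 3 - (-16 + m) = 3 + (16 - m) = 19 - m)
-1638/L(2) + x(2)/2388 = -1638/(-45) + (19 - 1*2)/2388 = -1638*(-1/45) + (19 - 2)*(1/2388) = 182/5 + 17*(1/2388) = 182/5 + 17/2388 = 434701/11940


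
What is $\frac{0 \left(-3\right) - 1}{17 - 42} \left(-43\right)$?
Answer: $- \frac{43}{25} \approx -1.72$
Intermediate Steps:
$\frac{0 \left(-3\right) - 1}{17 - 42} \left(-43\right) = \frac{0 - 1}{-25} \left(-43\right) = \left(-1\right) \left(- \frac{1}{25}\right) \left(-43\right) = \frac{1}{25} \left(-43\right) = - \frac{43}{25}$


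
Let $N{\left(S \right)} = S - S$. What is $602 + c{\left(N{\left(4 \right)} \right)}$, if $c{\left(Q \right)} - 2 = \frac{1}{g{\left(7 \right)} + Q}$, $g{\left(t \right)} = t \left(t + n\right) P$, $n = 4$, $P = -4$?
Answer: $\frac{186031}{308} \approx 604.0$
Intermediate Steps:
$N{\left(S \right)} = 0$
$g{\left(t \right)} = - 4 t \left(4 + t\right)$ ($g{\left(t \right)} = t \left(t + 4\right) \left(-4\right) = t \left(4 + t\right) \left(-4\right) = - 4 t \left(4 + t\right)$)
$c{\left(Q \right)} = 2 + \frac{1}{-308 + Q}$ ($c{\left(Q \right)} = 2 + \frac{1}{\left(-4\right) 7 \left(4 + 7\right) + Q} = 2 + \frac{1}{\left(-4\right) 7 \cdot 11 + Q} = 2 + \frac{1}{-308 + Q}$)
$602 + c{\left(N{\left(4 \right)} \right)} = 602 + \frac{-615 + 2 \cdot 0}{-308 + 0} = 602 + \frac{-615 + 0}{-308} = 602 - - \frac{615}{308} = 602 + \frac{615}{308} = \frac{186031}{308}$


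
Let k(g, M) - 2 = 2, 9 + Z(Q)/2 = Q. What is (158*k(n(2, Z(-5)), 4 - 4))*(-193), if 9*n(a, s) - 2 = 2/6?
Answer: -121976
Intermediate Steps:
Z(Q) = -18 + 2*Q
n(a, s) = 7/27 (n(a, s) = 2/9 + (2/6)/9 = 2/9 + (2*(1/6))/9 = 2/9 + (1/9)*(1/3) = 2/9 + 1/27 = 7/27)
k(g, M) = 4 (k(g, M) = 2 + 2 = 4)
(158*k(n(2, Z(-5)), 4 - 4))*(-193) = (158*4)*(-193) = 632*(-193) = -121976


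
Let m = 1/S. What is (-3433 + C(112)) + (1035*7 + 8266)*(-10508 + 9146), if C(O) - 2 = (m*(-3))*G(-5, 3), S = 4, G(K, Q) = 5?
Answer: -84517667/4 ≈ -2.1129e+7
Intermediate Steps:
m = 1/4 ≈ 0.25000
C(O) = -7/4 (C(O) = 2 + ((1/4)*(-3))*5 = 2 - 3/4*5 = 2 - 15/4 = -7/4)
(-3433 + C(112)) + (1035*7 + 8266)*(-10508 + 9146) = (-3433 - 7/4) + (1035*7 + 8266)*(-10508 + 9146) = -13739/4 + (7245 + 8266)*(-1362) = -13739/4 + 15511*(-1362) = -13739/4 - 21125982 = -84517667/4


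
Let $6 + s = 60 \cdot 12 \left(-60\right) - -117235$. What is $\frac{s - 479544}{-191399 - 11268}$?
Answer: $\frac{405515}{202667} \approx 2.0009$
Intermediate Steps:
$s = 74029$ ($s = -6 + \left(60 \cdot 12 \left(-60\right) - -117235\right) = -6 + \left(720 \left(-60\right) + 117235\right) = -6 + \left(-43200 + 117235\right) = -6 + 74035 = 74029$)
$\frac{s - 479544}{-191399 - 11268} = \frac{74029 - 479544}{-191399 - 11268} = - \frac{405515}{-202667} = \left(-405515\right) \left(- \frac{1}{202667}\right) = \frac{405515}{202667}$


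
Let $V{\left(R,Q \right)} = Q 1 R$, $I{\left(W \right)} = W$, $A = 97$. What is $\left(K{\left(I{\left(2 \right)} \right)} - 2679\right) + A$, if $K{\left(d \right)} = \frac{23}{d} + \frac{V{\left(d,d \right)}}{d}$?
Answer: $- \frac{5137}{2} \approx -2568.5$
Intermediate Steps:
$V{\left(R,Q \right)} = Q R$
$K{\left(d \right)} = d + \frac{23}{d}$ ($K{\left(d \right)} = \frac{23}{d} + \frac{d d}{d} = \frac{23}{d} + \frac{d^{2}}{d} = \frac{23}{d} + d = d + \frac{23}{d}$)
$\left(K{\left(I{\left(2 \right)} \right)} - 2679\right) + A = \left(\left(2 + \frac{23}{2}\right) - 2679\right) + 97 = \left(\frac{27}{2} - 2679\right) + 97 = - \frac{5331}{2} + 97 = - \frac{5137}{2}$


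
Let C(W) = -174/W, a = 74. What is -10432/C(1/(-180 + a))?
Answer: -2608/4611 ≈ -0.56560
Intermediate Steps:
-10432/C(1/(-180 + a)) = -10432*(-1/(174*(-180 + 74))) = -10432/((-174/(1/(-106)))) = -10432/((-174/(-1/106))) = -10432/((-174*(-106))) = -10432/18444 = -10432*1/18444 = -2608/4611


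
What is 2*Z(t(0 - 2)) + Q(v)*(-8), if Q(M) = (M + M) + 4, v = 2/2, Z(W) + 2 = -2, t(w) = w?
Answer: -56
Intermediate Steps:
Z(W) = -4 (Z(W) = -2 - 2 = -4)
v = 1 (v = 2*(½) = 1)
Q(M) = 4 + 2*M (Q(M) = 2*M + 4 = 4 + 2*M)
2*Z(t(0 - 2)) + Q(v)*(-8) = 2*(-4) + (4 + 2*1)*(-8) = -8 + (4 + 2)*(-8) = -8 + 6*(-8) = -8 - 48 = -56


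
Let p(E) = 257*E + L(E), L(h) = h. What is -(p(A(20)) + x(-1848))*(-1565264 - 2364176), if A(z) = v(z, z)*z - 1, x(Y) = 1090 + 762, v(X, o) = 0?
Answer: 6263527360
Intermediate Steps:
x(Y) = 1852
A(z) = -1 (A(z) = 0*z - 1 = 0 - 1 = -1)
p(E) = 258*E (p(E) = 257*E + E = 258*E)
-(p(A(20)) + x(-1848))*(-1565264 - 2364176) = -(258*(-1) + 1852)*(-1565264 - 2364176) = -(-258 + 1852)*(-3929440) = -1594*(-3929440) = -1*(-6263527360) = 6263527360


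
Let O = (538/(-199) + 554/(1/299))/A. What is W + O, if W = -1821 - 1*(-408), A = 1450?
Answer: -187379067/144275 ≈ -1298.8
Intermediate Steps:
O = 16481508/144275 (O = (538/(-199) + 554/(1/299))/1450 = (538*(-1/199) + 554/(1/299))*(1/1450) = (-538/199 + 554*299)*(1/1450) = (-538/199 + 165646)*(1/1450) = (32963016/199)*(1/1450) = 16481508/144275 ≈ 114.24)
W = -1413 (W = -1821 + 408 = -1413)
W + O = -1413 + 16481508/144275 = -187379067/144275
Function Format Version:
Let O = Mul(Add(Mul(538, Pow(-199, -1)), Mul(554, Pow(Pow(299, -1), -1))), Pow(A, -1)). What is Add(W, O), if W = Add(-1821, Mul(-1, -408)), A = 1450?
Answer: Rational(-187379067, 144275) ≈ -1298.8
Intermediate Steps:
O = Rational(16481508, 144275) (O = Mul(Add(Mul(538, Pow(-199, -1)), Mul(554, Pow(Pow(299, -1), -1))), Pow(1450, -1)) = Mul(Add(Mul(538, Rational(-1, 199)), Mul(554, Pow(Rational(1, 299), -1))), Rational(1, 1450)) = Mul(Add(Rational(-538, 199), Mul(554, 299)), Rational(1, 1450)) = Mul(Add(Rational(-538, 199), 165646), Rational(1, 1450)) = Mul(Rational(32963016, 199), Rational(1, 1450)) = Rational(16481508, 144275) ≈ 114.24)
W = -1413 (W = Add(-1821, 408) = -1413)
Add(W, O) = Add(-1413, Rational(16481508, 144275)) = Rational(-187379067, 144275)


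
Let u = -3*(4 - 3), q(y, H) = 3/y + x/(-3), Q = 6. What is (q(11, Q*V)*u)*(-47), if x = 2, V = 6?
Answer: -611/11 ≈ -55.545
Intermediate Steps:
q(y, H) = -⅔ + 3/y (q(y, H) = 3/y + 2/(-3) = 3/y + 2*(-⅓) = 3/y - ⅔ = -⅔ + 3/y)
u = -3 (u = -3*1 = -3)
(q(11, Q*V)*u)*(-47) = ((-⅔ + 3/11)*(-3))*(-47) = -13/33*(-3)*(-47) = (13/11)*(-47) = -611/11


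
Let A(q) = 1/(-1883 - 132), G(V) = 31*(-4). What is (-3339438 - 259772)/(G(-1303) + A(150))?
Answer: 7252408150/249861 ≈ 29026.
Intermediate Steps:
G(V) = -124
A(q) = -1/2015 (A(q) = 1/(-2015) = -1/2015)
(-3339438 - 259772)/(G(-1303) + A(150)) = (-3339438 - 259772)/(-124 - 1/2015) = -3599210/(-249861/2015) = -3599210*(-2015/249861) = 7252408150/249861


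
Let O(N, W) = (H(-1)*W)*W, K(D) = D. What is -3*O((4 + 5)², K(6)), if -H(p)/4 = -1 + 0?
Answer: -432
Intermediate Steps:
H(p) = 4 (H(p) = -4*(-1 + 0) = -4*(-1) = 4)
O(N, W) = 4*W² (O(N, W) = (4*W)*W = 4*W²)
-3*O((4 + 5)², K(6)) = -12*6² = -12*36 = -3*144 = -432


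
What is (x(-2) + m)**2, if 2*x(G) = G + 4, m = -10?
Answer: 81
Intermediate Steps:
x(G) = 2 + G/2 (x(G) = (G + 4)/2 = (4 + G)/2 = 2 + G/2)
(x(-2) + m)**2 = ((2 + (1/2)*(-2)) - 10)**2 = ((2 - 1) - 10)**2 = (1 - 10)**2 = (-9)**2 = 81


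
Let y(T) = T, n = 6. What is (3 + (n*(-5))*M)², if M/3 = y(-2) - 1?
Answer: 74529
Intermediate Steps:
M = -9 (M = 3*(-2 - 1) = 3*(-3) = -9)
(3 + (n*(-5))*M)² = (3 + (6*(-5))*(-9))² = (3 - 30*(-9))² = (3 + 270)² = 273² = 74529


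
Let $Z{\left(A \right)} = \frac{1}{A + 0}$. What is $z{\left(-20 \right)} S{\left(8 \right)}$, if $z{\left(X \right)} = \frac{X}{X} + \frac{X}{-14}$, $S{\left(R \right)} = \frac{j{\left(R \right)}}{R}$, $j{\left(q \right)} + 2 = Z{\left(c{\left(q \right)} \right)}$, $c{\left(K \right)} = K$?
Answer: $- \frac{255}{448} \approx -0.5692$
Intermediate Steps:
$Z{\left(A \right)} = \frac{1}{A}$
$j{\left(q \right)} = -2 + \frac{1}{q}$
$S{\left(R \right)} = \frac{-2 + \frac{1}{R}}{R}$
$z{\left(X \right)} = 1 - \frac{X}{14}$ ($z{\left(X \right)} = 1 + X \left(- \frac{1}{14}\right) = 1 - \frac{X}{14}$)
$z{\left(-20 \right)} S{\left(8 \right)} = \left(1 - - \frac{10}{7}\right) \frac{1 - 16}{64} = \left(1 + \frac{10}{7}\right) \frac{1 - 16}{64} = \frac{17 \cdot \frac{1}{64} \left(-15\right)}{7} = \frac{17}{7} \left(- \frac{15}{64}\right) = - \frac{255}{448}$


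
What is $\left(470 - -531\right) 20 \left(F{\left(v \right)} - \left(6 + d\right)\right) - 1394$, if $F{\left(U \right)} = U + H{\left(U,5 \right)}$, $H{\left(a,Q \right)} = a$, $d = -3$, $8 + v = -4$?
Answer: $-541934$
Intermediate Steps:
$v = -12$ ($v = -8 - 4 = -12$)
$F{\left(U \right)} = 2 U$ ($F{\left(U \right)} = U + U = 2 U$)
$\left(470 - -531\right) 20 \left(F{\left(v \right)} - \left(6 + d\right)\right) - 1394 = \left(470 - -531\right) 20 \left(2 \left(-12\right) - 3\right) - 1394 = \left(470 + 531\right) 20 \left(-24 + \left(-6 + 3\right)\right) - 1394 = 1001 \cdot 20 \left(-24 - 3\right) - 1394 = 1001 \cdot 20 \left(-27\right) - 1394 = 1001 \left(-540\right) - 1394 = -540540 - 1394 = -541934$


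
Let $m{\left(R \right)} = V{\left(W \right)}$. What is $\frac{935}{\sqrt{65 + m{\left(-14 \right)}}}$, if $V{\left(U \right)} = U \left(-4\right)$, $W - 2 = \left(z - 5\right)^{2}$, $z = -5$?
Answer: $- \frac{935 i \sqrt{7}}{49} \approx - 50.485 i$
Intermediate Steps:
$W = 102$ ($W = 2 + \left(-5 - 5\right)^{2} = 2 + \left(-10\right)^{2} = 2 + 100 = 102$)
$V{\left(U \right)} = - 4 U$
$m{\left(R \right)} = -408$ ($m{\left(R \right)} = \left(-4\right) 102 = -408$)
$\frac{935}{\sqrt{65 + m{\left(-14 \right)}}} = \frac{935}{\sqrt{65 - 408}} = \frac{935}{\sqrt{-343}} = \frac{935}{7 i \sqrt{7}} = 935 \left(- \frac{i \sqrt{7}}{49}\right) = - \frac{935 i \sqrt{7}}{49}$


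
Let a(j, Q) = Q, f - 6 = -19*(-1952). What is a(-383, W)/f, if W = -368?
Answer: -184/18547 ≈ -0.0099207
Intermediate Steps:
f = 37094 (f = 6 - 19*(-1952) = 6 + 37088 = 37094)
a(-383, W)/f = -368/37094 = -368*1/37094 = -184/18547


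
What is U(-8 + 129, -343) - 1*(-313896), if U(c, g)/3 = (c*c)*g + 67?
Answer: -14751492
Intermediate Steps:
U(c, g) = 201 + 3*g*c**2 (U(c, g) = 3*((c*c)*g + 67) = 3*(c**2*g + 67) = 3*(g*c**2 + 67) = 3*(67 + g*c**2) = 201 + 3*g*c**2)
U(-8 + 129, -343) - 1*(-313896) = (201 + 3*(-343)*(-8 + 129)**2) - 1*(-313896) = (201 + 3*(-343)*121**2) + 313896 = (201 + 3*(-343)*14641) + 313896 = (201 - 15065589) + 313896 = -15065388 + 313896 = -14751492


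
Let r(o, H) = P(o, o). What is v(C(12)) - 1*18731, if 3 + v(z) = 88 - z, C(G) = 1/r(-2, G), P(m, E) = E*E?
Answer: -74585/4 ≈ -18646.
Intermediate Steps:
P(m, E) = E**2
r(o, H) = o**2
C(G) = 1/4 (C(G) = 1/((-2)**2) = 1/4)
v(z) = 85 - z (v(z) = -3 + (88 - z) = 85 - z)
v(C(12)) - 1*18731 = (85 - 1*1/4) - 1*18731 = (85 - 1/4) - 18731 = 339/4 - 18731 = -74585/4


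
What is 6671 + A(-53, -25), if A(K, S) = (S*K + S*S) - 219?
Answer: 8402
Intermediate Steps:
A(K, S) = -219 + S² + K*S (A(K, S) = (K*S + S²) - 219 = (S² + K*S) - 219 = -219 + S² + K*S)
6671 + A(-53, -25) = 6671 + (-219 + (-25)² - 53*(-25)) = 6671 + (-219 + 625 + 1325) = 6671 + 1731 = 8402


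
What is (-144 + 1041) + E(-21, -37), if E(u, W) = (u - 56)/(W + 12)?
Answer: 22502/25 ≈ 900.08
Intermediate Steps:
E(u, W) = (-56 + u)/(12 + W)
(-144 + 1041) + E(-21, -37) = (-144 + 1041) + (-56 - 21)/(12 - 37) = 897 - 77/(-25) = 897 - 1/25*(-77) = 897 + 77/25 = 22502/25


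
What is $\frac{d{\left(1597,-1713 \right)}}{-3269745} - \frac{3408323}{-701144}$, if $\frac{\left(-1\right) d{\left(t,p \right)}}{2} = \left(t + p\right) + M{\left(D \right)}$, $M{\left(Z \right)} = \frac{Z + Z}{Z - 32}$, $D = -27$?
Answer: $\frac{131501391326989}{27052232641704} \approx 4.861$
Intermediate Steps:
$M{\left(Z \right)} = \frac{2 Z}{-32 + Z}$
$d{\left(t,p \right)} = - \frac{108}{59} - 2 p - 2 t$ ($d{\left(t,p \right)} = - 2 \left(\left(t + p\right) + 2 \left(-27\right) \frac{1}{-32 - 27}\right) = - 2 \left(\left(p + t\right) + 2 \left(-27\right) \frac{1}{-59}\right) = - 2 \left(\left(p + t\right) + 2 \left(-27\right) \left(- \frac{1}{59}\right)\right) = - 2 \left(\left(p + t\right) + \frac{54}{59}\right) = - 2 \left(\frac{54}{59} + p + t\right) = - \frac{108}{59} - 2 p - 2 t$)
$\frac{d{\left(1597,-1713 \right)}}{-3269745} - \frac{3408323}{-701144} = \frac{- \frac{108}{59} - -3426 - 3194}{-3269745} - \frac{3408323}{-701144} = \left(- \frac{108}{59} + 3426 - 3194\right) \left(- \frac{1}{3269745}\right) - - \frac{3408323}{701144} = \frac{13580}{59} \left(- \frac{1}{3269745}\right) + \frac{3408323}{701144} = - \frac{2716}{38582991} + \frac{3408323}{701144} = \frac{131501391326989}{27052232641704}$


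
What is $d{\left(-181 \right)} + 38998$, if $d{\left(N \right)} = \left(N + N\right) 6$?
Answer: $36826$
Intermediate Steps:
$d{\left(N \right)} = 12 N$ ($d{\left(N \right)} = 2 N 6 = 12 N$)
$d{\left(-181 \right)} + 38998 = 12 \left(-181\right) + 38998 = -2172 + 38998 = 36826$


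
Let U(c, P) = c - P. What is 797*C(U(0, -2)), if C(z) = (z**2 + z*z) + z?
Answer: 7970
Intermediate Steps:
C(z) = z + 2*z**2 (C(z) = (z**2 + z**2) + z = 2*z**2 + z = z + 2*z**2)
797*C(U(0, -2)) = 797*((0 - 1*(-2))*(1 + 2*(0 - 1*(-2)))) = 797*((0 + 2)*(1 + 2*(0 + 2))) = 797*(2*(1 + 2*2)) = 797*(2*(1 + 4)) = 797*(2*5) = 797*10 = 7970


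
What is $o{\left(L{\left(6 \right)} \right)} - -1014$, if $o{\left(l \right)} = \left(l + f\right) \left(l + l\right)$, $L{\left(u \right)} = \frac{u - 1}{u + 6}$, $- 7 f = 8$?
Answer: $\frac{510751}{504} \approx 1013.4$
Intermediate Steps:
$f = - \frac{8}{7}$ ($f = \left(- \frac{1}{7}\right) 8 = - \frac{8}{7} \approx -1.1429$)
$L{\left(u \right)} = \frac{-1 + u}{6 + u}$
$o{\left(l \right)} = 2 l \left(- \frac{8}{7} + l\right)$ ($o{\left(l \right)} = \left(l - \frac{8}{7}\right) \left(l + l\right) = \left(- \frac{8}{7} + l\right) 2 l = 2 l \left(- \frac{8}{7} + l\right)$)
$o{\left(L{\left(6 \right)} \right)} - -1014 = \frac{2 \frac{-1 + 6}{6 + 6} \left(-8 + 7 \frac{-1 + 6}{6 + 6}\right)}{7} - -1014 = \frac{2 \cdot \frac{1}{12} \cdot 5 \left(-8 + 7 \cdot \frac{1}{12} \cdot 5\right)}{7} + 1014 = \frac{2}{7} \cdot \frac{5}{12} \left(-8 + 7 \cdot \frac{5}{12}\right) + 1014 = \frac{2}{7} \cdot \frac{5}{12} \left(-8 + \frac{35}{12}\right) + 1014 = \frac{2}{7} \cdot \frac{5}{12} \left(- \frac{61}{12}\right) + 1014 = - \frac{305}{504} + 1014 = \frac{510751}{504}$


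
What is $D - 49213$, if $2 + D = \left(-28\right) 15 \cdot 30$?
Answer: $-61815$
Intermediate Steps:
$D = -12602$ ($D = -2 + \left(-28\right) 15 \cdot 30 = -2 - 12600 = -12602$)
$D - 49213 = -12602 - 49213 = -61815$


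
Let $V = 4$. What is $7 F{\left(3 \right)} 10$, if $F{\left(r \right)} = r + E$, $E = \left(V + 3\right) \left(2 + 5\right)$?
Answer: $3640$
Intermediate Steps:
$E = 49$ ($E = \left(4 + 3\right) \left(2 + 5\right) = 7 \cdot 7 = 49$)
$F{\left(r \right)} = 49 + r$ ($F{\left(r \right)} = r + 49 = 49 + r$)
$7 F{\left(3 \right)} 10 = 7 \left(49 + 3\right) 10 = 7 \cdot 52 \cdot 10 = 364 \cdot 10 = 3640$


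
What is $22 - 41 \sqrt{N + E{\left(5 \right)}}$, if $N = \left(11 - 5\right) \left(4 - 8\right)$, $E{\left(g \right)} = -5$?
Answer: $22 - 41 i \sqrt{29} \approx 22.0 - 220.79 i$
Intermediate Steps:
$N = -24$ ($N = 6 \left(-4\right) = -24$)
$22 - 41 \sqrt{N + E{\left(5 \right)}} = 22 - 41 \sqrt{-24 - 5} = 22 - 41 \sqrt{-29} = 22 - 41 i \sqrt{29}$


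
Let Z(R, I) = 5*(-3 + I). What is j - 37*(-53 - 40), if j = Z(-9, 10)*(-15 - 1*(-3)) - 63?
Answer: 2958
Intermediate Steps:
Z(R, I) = -15 + 5*I
j = -483 (j = (-15 + 5*10)*(-15 - 1*(-3)) - 63 = (-15 + 50)*(-15 + 3) - 63 = 35*(-12) - 63 = -420 - 63 = -483)
j - 37*(-53 - 40) = -483 - 37*(-53 - 40) = -483 - 37*(-93) = -483 + 3441 = 2958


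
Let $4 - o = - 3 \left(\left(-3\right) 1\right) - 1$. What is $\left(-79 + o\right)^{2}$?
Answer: $6889$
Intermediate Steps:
$o = -4$ ($o = 4 - \left(- 3 \left(\left(-3\right) 1\right) - 1\right) = 4 - \left(\left(-3\right) \left(-3\right) - 1\right) = 4 - \left(9 - 1\right) = 4 - 8 = -4$)
$\left(-79 + o\right)^{2} = \left(-79 - 4\right)^{2} = \left(-83\right)^{2} = 6889$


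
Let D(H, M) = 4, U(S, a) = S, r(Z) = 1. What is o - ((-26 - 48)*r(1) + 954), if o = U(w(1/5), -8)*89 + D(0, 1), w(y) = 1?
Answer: -787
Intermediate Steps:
o = 93 (o = 1*89 + 4 = 89 + 4 = 93)
o - ((-26 - 48)*r(1) + 954) = 93 - ((-26 - 48)*1 + 954) = 93 - (-74*1 + 954) = 93 - (-74 + 954) = 93 - 1*880 = 93 - 880 = -787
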